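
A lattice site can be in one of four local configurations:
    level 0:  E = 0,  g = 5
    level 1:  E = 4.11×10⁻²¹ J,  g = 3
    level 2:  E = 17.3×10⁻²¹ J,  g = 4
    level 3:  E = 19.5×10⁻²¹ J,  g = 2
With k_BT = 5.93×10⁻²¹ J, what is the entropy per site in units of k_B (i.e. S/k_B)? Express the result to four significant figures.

Eᵢ/kT = 0, 0.693086, 2.91737, 3.28836.
Z = Σ gᵢe^(−Eᵢ/kT) = 5·e^(−0) + 3·e^(−0.693086) + 4·e^(−2.91737) + 2·e^(−3.28836) = 5.00000 + 1.50009 + 0.216303 + 0.0746300 = 6.79102.
⟨E⟩ = Σ EᵢPᵢ = 1.67319 ×10⁻²¹ J.
S/k_B = ln Z + ⟨E⟩/kT = ln(6.79102) + 1.67319/5.93 = 1.91560 + 0.282157 = 2.198.

2.198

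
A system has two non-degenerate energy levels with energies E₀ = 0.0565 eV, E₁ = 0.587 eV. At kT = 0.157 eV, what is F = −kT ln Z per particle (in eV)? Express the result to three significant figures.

Eᵢ/kT = 0.35987, 3.7389.
Z = Σ e^(−Eᵢ/kT) = e^(−0.35987) + e^(−3.7389) = 0.69777 + 0.023780 = 0.72155.
F = −kT ln Z = −0.157 × ln(0.72155) = −0.157 × -0.32635 = 0.0512 eV.

0.0512 eV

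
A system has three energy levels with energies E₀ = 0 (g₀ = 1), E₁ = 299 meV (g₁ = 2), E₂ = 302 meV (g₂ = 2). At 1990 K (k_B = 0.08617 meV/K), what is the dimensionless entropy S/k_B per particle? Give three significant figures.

1.24

k_BT = 0.08617 × 1990 K = 171.48 meV.
Eᵢ/kT = 0, 1.7436, 1.7611.
Z = Σ gᵢe^(−Eᵢ/kT) = 1·e^(−0) + 2·e^(−1.7436) + 2·e^(−1.7611) = 1.0000 + 0.34978 + 0.34371 = 1.6935.
⟨E⟩ = Σ EᵢPᵢ = 123.05 meV.
S/k_B = ln Z + ⟨E⟩/kT = ln(1.6935) + 123.05/171.48 = 0.52680 + 0.71758 = 1.24.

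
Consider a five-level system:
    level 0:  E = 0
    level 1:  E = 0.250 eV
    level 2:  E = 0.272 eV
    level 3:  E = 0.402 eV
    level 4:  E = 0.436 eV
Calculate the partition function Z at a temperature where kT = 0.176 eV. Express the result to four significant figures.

Eᵢ/kT = 0, 1.42045, 1.54545, 2.28409, 2.47727.
Z = Σ e^(−Eᵢ/kT) = e^(−0) + e^(−1.42045) + e^(−1.54545) + e^(−2.28409) + e^(−2.47727) = 1.00000 + 0.241605 + 0.213216 + 0.101867 + 0.0839722 = 1.64066.

Z = 1.641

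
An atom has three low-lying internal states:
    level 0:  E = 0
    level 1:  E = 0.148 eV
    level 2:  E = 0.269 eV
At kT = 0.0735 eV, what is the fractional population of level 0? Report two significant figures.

Eᵢ/kT = 0, 2.014, 3.660.
Z = Σ e^(−Eᵢ/kT) = e^(−0) + e^(−2.014) + e^(−3.660) = 1.000 + 0.1335 + 0.02573 = 1.159.
P₀ = e^(−E₀/kT) / Z = 1.000/1.159 = 0.86.

0.86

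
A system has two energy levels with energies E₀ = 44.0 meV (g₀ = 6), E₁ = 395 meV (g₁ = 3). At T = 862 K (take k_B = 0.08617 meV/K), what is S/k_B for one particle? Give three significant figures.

1.82

k_BT = 0.08617 × 862 K = 74.279 meV.
Eᵢ/kT = 0.59236, 5.3178.
Z = Σ gᵢe^(−Eᵢ/kT) = 6·e^(−0.59236) + 3·e^(−5.3178) = 3.3181 + 0.014711 = 3.3328.
⟨E⟩ = Σ EᵢPᵢ = 45.549 meV.
S/k_B = ln Z + ⟨E⟩/kT = ln(3.3328) + 45.549/74.279 = 1.2038 + 0.61322 = 1.82.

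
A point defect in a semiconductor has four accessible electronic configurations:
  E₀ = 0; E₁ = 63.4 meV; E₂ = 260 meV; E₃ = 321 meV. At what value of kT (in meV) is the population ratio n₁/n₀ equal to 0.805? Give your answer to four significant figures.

292.3 meV

n₁/n₀ = exp[−(E₁−E₀)/kT] = 0.805.
⇒ (E₁−E₀)/kT = ln(1/0.805) = ln(1.24224) = 0.216916.
kT = 63.4 meV / 0.216916 = 292.3 meV.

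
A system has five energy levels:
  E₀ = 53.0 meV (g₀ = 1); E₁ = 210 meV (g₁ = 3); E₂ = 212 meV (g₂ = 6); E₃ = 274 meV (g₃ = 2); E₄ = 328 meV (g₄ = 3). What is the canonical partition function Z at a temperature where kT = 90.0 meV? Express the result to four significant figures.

Z = 1.589

Eᵢ/kT = 0.588889, 2.33333, 2.35556, 3.04444, 3.64444.
Z = Σ gᵢe^(−Eᵢ/kT) = 1·e^(−0.588889) + 3·e^(−2.33333) + 6·e^(−2.35556) + 2·e^(−3.04444) + 3·e^(−3.64444) = 0.554943 + 0.290917 + 0.569042 + 0.0952459 + 0.0784081 = 1.58856.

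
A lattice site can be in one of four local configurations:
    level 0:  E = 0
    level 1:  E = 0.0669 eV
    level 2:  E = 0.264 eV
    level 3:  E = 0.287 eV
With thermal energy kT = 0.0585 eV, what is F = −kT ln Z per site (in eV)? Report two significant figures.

Eᵢ/kT = 0, 1.144, 4.513, 4.906.
Z = Σ e^(−Eᵢ/kT) = e^(−0) + e^(−1.144) + e^(−4.513) + e^(−4.906) = 1.000 + 0.3185 + 0.01097 + 0.007402 = 1.337.
F = −kT ln Z = −0.0585 × ln(1.337) = −0.0585 × 0.2904 = -0.017 eV.

-0.017 eV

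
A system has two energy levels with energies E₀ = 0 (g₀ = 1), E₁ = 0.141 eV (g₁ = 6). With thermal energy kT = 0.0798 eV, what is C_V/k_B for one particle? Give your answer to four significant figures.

Eᵢ/kT = 0, 1.76692.
Z = Σ gᵢe^(−Eᵢ/kT) = 1·e^(−0) + 6·e^(−1.76692) = 1.00000 + 1.02515 = 2.02515.
⟨E⟩ = 0.0713755 eV, ⟨E²⟩ = 0.0100639 eV².
C_V/k_B = (⟨E²⟩ − ⟨E⟩²)/(kT)² = (0.0100639 − 0.00509446)/0.00636804 = 0.7804.

0.7804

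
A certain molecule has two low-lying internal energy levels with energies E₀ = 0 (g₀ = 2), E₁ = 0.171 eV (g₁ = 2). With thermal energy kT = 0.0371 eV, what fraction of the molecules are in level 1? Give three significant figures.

0.00986

Eᵢ/kT = 0, 4.6092.
Z = Σ gᵢe^(−Eᵢ/kT) = 2·e^(−0) + 2·e^(−4.6092) = 2.0000 + 0.019920 = 2.0199.
P₁ = g₁ e^(−E₁/kT) / Z = 0.019920/2.0199 = 0.00986.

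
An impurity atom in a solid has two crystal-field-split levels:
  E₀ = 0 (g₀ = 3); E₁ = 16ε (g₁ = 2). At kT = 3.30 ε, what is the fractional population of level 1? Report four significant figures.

0.005200

Eᵢ/kT = 0, 4.84848.
Z = Σ gᵢe^(−Eᵢ/kT) = 3·e^(−0) + 2·e^(−4.84848) = 3.00000 + 0.0156806 = 3.01568.
P₁ = g₁ e^(−E₁/kT) / Z = 0.0156806/3.01568 = 0.005200.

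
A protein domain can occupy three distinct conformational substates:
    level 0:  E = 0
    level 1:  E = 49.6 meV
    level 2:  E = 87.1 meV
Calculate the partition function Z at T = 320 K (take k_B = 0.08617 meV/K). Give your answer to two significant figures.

k_BT = 0.08617 × 320 K = 27.57 meV.
Eᵢ/kT = 0, 1.799, 3.159.
Z = Σ e^(−Eᵢ/kT) = e^(−0) + e^(−1.799) + e^(−3.159) = 1.000 + 0.1655 + 0.04247 = 1.208.

Z = 1.2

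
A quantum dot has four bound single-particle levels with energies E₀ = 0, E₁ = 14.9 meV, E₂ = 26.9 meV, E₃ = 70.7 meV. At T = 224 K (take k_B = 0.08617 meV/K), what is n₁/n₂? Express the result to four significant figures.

1.862

k_BT = 0.08617 × 224 K = 19.3021 meV.
n₁/n₂ = exp[−(E₁−E₂)/kT] = exp(−(-12.0 meV)/(19.3021 meV)) = exp(0.621694) = 1.862.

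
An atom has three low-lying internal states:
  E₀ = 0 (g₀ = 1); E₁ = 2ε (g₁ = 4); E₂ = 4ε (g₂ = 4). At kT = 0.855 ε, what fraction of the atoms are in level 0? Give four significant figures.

0.7028

Eᵢ/kT = 0, 2.33918, 4.67836.
Z = Σ gᵢe^(−Eᵢ/kT) = 1·e^(−0) + 4·e^(−2.33918) + 4·e^(−4.67836) = 1.00000 + 0.385627 + 0.0371770 = 1.42280.
P₀ = g₀ e^(−E₀/kT) / Z = 1.00000/1.42280 = 0.7028.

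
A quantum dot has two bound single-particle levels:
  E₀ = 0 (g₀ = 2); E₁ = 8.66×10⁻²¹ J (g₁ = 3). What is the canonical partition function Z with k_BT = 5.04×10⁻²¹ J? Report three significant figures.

Z = 2.54

Eᵢ/kT = 0, 1.7183.
Z = Σ gᵢe^(−Eᵢ/kT) = 2·e^(−0) + 3·e^(−1.7183) = 2.0000 + 0.53811 = 2.5381.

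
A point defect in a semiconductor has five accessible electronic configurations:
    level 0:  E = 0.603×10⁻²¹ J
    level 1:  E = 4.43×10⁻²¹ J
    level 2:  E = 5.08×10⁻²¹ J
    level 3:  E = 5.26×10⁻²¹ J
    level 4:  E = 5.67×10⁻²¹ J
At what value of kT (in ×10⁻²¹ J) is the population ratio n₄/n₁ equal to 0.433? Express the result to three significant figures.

1.48 ×10⁻²¹ J

n₄/n₁ = exp[−(E₄−E₁)/kT] = 0.433.
⇒ (E₄−E₁)/kT = ln(1/0.433) = ln(2.3095) = 0.83703.
kT = 1.24 ×10⁻²¹ J / 0.83703 = 1.48 ×10⁻²¹ J.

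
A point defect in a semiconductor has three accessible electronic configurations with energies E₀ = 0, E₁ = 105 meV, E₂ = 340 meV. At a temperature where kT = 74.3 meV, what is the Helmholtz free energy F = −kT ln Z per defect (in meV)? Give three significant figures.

-16.8 meV

Eᵢ/kT = 0, 1.4132, 4.5760.
Z = Σ e^(−Eᵢ/kT) = e^(−0) + e^(−1.4132) + e^(−4.5760) = 1.0000 + 0.24336 + 0.010296 = 1.2537.
F = −kT ln Z = −74.3 × ln(1.2537) = −74.3 × 0.22610 = -16.8 meV.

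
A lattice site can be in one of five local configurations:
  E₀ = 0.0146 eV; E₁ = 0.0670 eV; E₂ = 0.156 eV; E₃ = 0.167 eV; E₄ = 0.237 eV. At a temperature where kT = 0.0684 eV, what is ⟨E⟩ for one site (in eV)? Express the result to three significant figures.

0.0533 eV

Eᵢ/kT = 0.21345, 0.97953, 2.2807, 2.4415, 3.4649.
Z = Σ e^(−Eᵢ/kT) = e^(−0.21345) + e^(−0.97953) + e^(−2.2807) + e^(−2.4415) + e^(−3.4649) = 0.80779 + 0.37549 + 0.10221 + 0.087030 + 0.031276 = 1.4038.
⟨E⟩ = Σ Eᵢ e^(−Eᵢ/kT) / Z = (0.0146·0.80779 + 0.0670·0.37549 + 0.156·0.10221 + 0.167·0.087030 + 0.237·0.031276) / 1.4038 = 0.0533 eV.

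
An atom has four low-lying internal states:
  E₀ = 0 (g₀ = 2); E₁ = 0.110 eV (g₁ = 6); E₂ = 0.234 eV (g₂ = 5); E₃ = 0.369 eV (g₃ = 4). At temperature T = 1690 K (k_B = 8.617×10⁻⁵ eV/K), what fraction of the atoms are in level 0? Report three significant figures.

k_BT = 8.617×10⁻⁵ × 1690 K = 0.14563 eV.
Eᵢ/kT = 0, 0.75534, 1.6068, 2.5338.
Z = Σ gᵢe^(−Eᵢ/kT) = 2·e^(−0) + 6·e^(−0.75534) + 5·e^(−1.6068) + 4·e^(−2.5338) = 2.0000 + 2.8191 + 1.0026 + 0.31743 = 6.1391.
P₀ = g₀ e^(−E₀/kT) / Z = 2.0000/6.1391 = 0.326.

0.326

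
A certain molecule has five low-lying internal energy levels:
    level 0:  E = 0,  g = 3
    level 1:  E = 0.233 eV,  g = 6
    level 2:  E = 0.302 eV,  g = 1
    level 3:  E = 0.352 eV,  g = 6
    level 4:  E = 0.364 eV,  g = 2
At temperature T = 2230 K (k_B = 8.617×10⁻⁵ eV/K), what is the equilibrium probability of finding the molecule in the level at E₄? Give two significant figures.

0.048

k_BT = 8.617×10⁻⁵ × 2230 K = 0.1922 eV.
Eᵢ/kT = 0, 1.212, 1.571, 1.831, 1.894.
Z = Σ gᵢe^(−Eᵢ/kT) = 3·e^(−0) + 6·e^(−1.212) + 1·e^(−1.571) + 6·e^(−1.831) + 2·e^(−1.894) = 3.000 + 1.786 + 0.2078 + 0.9615 + 0.3009 = 6.256.
P₄ = g₄ e^(−E₄/kT) / Z = 0.3009/6.256 = 0.048.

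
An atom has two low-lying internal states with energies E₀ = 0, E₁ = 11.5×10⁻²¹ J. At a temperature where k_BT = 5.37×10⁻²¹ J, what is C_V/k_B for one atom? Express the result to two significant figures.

Eᵢ/kT = 0, 2.142.
Z = Σ e^(−Eᵢ/kT) = e^(−0) + e^(−2.142) = 1.000 + 0.1174 = 1.117.
⟨E⟩ = 1.209, ⟨E²⟩ = 13.90.
C_V/k_B = (⟨E²⟩ − ⟨E⟩²)/(kT)² = (13.90 − 1.462)/28.84 = 0.43.

0.43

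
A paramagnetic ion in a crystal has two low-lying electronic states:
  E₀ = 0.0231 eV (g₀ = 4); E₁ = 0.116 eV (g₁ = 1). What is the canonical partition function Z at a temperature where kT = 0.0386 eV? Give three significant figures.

Z = 2.25

Eᵢ/kT = 0.59845, 3.0052.
Z = Σ gᵢe^(−Eᵢ/kT) = 4·e^(−0.59845) + 1·e^(−3.0052) = 2.1987 + 0.049529 = 2.2482.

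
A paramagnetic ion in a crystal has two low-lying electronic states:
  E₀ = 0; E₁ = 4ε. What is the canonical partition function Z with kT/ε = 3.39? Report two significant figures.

Z = 1.3

Eᵢ/kT = 0, 1.180.
Z = Σ e^(−Eᵢ/kT) = e^(−0) + e^(−1.180) = 1.000 + 0.3073 = 1.307.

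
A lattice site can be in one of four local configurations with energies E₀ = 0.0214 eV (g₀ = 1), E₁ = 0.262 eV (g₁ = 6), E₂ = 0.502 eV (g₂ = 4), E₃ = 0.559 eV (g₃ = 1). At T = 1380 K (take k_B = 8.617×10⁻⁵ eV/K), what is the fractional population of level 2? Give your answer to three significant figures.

k_BT = 8.617×10⁻⁵ × 1380 K = 0.11891 eV.
Eᵢ/kT = 0.17997, 2.2033, 4.2217, 4.7010.
Z = Σ gᵢe^(−Eᵢ/kT) = 1·e^(−0.17997) + 6·e^(−2.2033) + 4·e^(−4.2217) + 1·e^(−4.7010) = 0.83530 + 0.66263 + 0.058695 + 0.0090862 = 1.5657.
P₂ = g₂ e^(−E₂/kT) / Z = 0.058695/1.5657 = 0.0375.

0.0375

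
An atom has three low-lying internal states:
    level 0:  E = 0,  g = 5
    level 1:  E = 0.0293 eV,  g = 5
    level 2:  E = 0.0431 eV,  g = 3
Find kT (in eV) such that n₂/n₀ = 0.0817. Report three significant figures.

n₂/n₀ = (g₂/g₀) exp[−(E₂−E₀)/kT] = 0.0817.
⇒ (E₂−E₀)/kT = ln((3/5)/0.0817) = ln(7.3439) = 1.9939.
kT = 0.0431 eV / 1.9939 = 0.0216 eV.

0.0216 eV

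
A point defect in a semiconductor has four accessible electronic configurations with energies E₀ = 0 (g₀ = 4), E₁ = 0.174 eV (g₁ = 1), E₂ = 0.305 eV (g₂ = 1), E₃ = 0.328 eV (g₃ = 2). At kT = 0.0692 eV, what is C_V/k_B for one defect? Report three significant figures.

0.271

Eᵢ/kT = 0, 2.5145, 4.4075, 4.7399.
Z = Σ gᵢe^(−Eᵢ/kT) = 4·e^(−0) + 1·e^(−2.5145) + 1·e^(−4.4075) + 2·e^(−4.7399) = 4.0000 + 0.080903 + 0.012186 + 0.017479 = 4.1106.
⟨E⟩ = 0.0057235 eV, ⟨E²⟩ = 0.0013291 eV².
C_V/k_B = (⟨E²⟩ − ⟨E⟩²)/(kT)² = (0.0013291 − 0.000032758)/0.0047886 = 0.271.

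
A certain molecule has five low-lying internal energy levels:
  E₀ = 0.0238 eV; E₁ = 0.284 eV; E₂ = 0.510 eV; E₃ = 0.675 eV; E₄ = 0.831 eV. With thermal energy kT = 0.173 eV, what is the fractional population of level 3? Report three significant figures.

Eᵢ/kT = 0.13757, 1.6416, 2.9480, 3.9017, 4.8035.
Z = Σ e^(−Eᵢ/kT) = e^(−0.13757) + e^(−1.6416) + e^(−2.9480) + e^(−3.9017) + e^(−4.8035) = 0.87147 + 0.19367 + 0.052444 + 0.020208 + 0.0082010 = 1.1460.
P₃ = e^(−E₃/kT) / Z = 0.020208/1.1460 = 0.0176.

0.0176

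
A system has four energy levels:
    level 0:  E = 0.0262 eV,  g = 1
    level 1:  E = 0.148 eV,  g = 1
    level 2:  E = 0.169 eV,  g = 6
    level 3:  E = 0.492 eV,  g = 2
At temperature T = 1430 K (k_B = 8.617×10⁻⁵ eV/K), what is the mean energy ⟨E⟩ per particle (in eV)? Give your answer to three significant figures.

0.128 eV

k_BT = 8.617×10⁻⁵ × 1430 K = 0.12322 eV.
Eᵢ/kT = 0.21263, 1.2011, 1.3715, 3.9929.
Z = Σ gᵢe^(−Eᵢ/kT) = 1·e^(−0.21263) + 1·e^(−1.2011) + 6·e^(−1.3715) + 2·e^(−3.9929) = 0.80846 + 0.30086 + 1.5224 + 0.036892 = 2.6686.
⟨E⟩ = Σ Eᵢ gᵢe^(−Eᵢ/kT) / Z = (0.0262·0.80846 + 0.148·0.30086 + 0.169·1.5224 + 0.492·0.036892) / 2.6686 = 0.128 eV.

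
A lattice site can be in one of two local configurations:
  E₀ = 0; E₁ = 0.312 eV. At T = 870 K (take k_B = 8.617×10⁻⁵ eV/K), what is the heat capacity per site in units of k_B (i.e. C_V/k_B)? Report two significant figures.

k_BT = 8.617×10⁻⁵ × 870 K = 0.07497 eV.
Eᵢ/kT = 0, 4.162.
Z = Σ e^(−Eᵢ/kT) = e^(−0) + e^(−4.162) = 1.000 + 0.01558 = 1.016.
⟨E⟩ = 0.004784 eV, ⟨E²⟩ = 0.001493 eV².
C_V/k_B = (⟨E²⟩ − ⟨E⟩²)/(kT)² = (0.001493 − 0.00002289)/0.005621 = 0.26.

0.26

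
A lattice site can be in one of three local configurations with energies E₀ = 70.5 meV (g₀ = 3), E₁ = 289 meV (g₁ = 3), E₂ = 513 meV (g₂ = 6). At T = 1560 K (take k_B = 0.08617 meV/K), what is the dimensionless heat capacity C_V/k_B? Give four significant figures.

k_BT = 0.08617 × 1560 K = 134.425 meV.
Eᵢ/kT = 0.524456, 2.14990, 3.81625.
Z = Σ gᵢe^(−Eᵢ/kT) = 3·e^(−0.524456) + 3·e^(−2.14990) + 6·e^(−3.81625) = 1.77563 + 0.349487 + 0.132061 = 2.25718.
⟨E⟩ = 130.220 meV, ⟨E²⟩ = 32239.0 meV².
C_V/k_B = (⟨E²⟩ − ⟨E⟩²)/(kT)² = (32239.0 − 16957.2)/18070.1 = 0.8457.

0.8457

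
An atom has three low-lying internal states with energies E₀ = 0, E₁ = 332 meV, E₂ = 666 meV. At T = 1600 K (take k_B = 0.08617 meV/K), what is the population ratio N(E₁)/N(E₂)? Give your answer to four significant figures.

k_BT = 0.08617 × 1600 K = 137.872 meV.
n₁/n₂ = exp[−(E₁−E₂)/kT] = exp(−(-334 meV)/(137.872 meV)) = exp(2.42254) = 11.27.

11.27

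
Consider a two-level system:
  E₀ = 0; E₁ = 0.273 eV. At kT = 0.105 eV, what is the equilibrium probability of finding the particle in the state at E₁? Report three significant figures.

Eᵢ/kT = 0, 2.6000.
Z = Σ e^(−Eᵢ/kT) = e^(−0) + e^(−2.6000) = 1.0000 + 0.074274 = 1.0743.
P₁ = e^(−E₁/kT) / Z = 0.074274/1.0743 = 0.0691.

0.0691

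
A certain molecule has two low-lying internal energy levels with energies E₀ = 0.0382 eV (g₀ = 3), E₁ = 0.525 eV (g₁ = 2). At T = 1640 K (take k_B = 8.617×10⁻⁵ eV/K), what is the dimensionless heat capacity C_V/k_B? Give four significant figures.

0.2421

k_BT = 8.617×10⁻⁵ × 1640 K = 0.141319 eV.
Eᵢ/kT = 0.270310, 3.71500.
Z = Σ gᵢe^(−Eᵢ/kT) = 3·e^(−0.270310) + 2·e^(−3.71500) = 2.28943 + 0.0487109 = 2.33814.
⟨E⟩ = 0.0483416 eV, ⟨E²⟩ = 0.00717099 eV².
C_V/k_B = (⟨E²⟩ − ⟨E⟩²)/(kT)² = (0.00717099 − 0.00233691)/0.0199711 = 0.2421.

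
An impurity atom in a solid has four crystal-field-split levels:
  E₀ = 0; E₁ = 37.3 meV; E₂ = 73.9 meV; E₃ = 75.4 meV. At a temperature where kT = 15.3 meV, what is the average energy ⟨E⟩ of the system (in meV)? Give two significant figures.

4.0 meV

Eᵢ/kT = 0, 2.438, 4.830, 4.928.
Z = Σ e^(−Eᵢ/kT) = e^(−0) + e^(−2.438) + e^(−4.830) + e^(−4.928) = 1.000 + 0.08734 + 0.007987 + 0.007241 = 1.103.
⟨E⟩ = Σ Eᵢ e^(−Eᵢ/kT) / Z = (0·1.000 + 37.3·0.08734 + 73.9·0.007987 + 75.4·0.007241) / 1.103 = 4.0 meV.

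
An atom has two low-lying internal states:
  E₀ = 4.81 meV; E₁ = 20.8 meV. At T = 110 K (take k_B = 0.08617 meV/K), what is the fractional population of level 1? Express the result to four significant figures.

0.1562

k_BT = 0.08617 × 110 K = 9.47870 meV.
Eᵢ/kT = 0.507454, 2.19439.
Z = Σ e^(−Eᵢ/kT) = e^(−0.507454) + e^(−2.19439) = 0.602026 + 0.111427 = 0.713453.
P₁ = e^(−E₁/kT) / Z = 0.111427/0.713453 = 0.1562.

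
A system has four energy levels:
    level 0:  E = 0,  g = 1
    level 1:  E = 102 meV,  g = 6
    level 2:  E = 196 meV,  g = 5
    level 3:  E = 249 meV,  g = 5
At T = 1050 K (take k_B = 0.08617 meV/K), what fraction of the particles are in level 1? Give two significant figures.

0.51

k_BT = 0.08617 × 1050 K = 90.48 meV.
Eᵢ/kT = 0, 1.127, 2.166, 2.752.
Z = Σ gᵢe^(−Eᵢ/kT) = 1·e^(−0) + 6·e^(−1.127) + 5·e^(−2.166) + 5·e^(−2.752) = 1.000 + 1.944 + 0.5732 + 0.3190 = 3.836.
P₁ = g₁ e^(−E₁/kT) / Z = 1.944/3.836 = 0.51.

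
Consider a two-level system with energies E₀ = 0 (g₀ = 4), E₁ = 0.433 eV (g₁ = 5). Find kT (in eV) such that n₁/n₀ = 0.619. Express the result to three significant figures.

0.616 eV

n₁/n₀ = (g₁/g₀) exp[−(E₁−E₀)/kT] = 0.619.
⇒ (E₁−E₀)/kT = ln((5/4)/0.619) = ln(2.0194) = 0.70280.
kT = 0.433 eV / 0.70280 = 0.616 eV.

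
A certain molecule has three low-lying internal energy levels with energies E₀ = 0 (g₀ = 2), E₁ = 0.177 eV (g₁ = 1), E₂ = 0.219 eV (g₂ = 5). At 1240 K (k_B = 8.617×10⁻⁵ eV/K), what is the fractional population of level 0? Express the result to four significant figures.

0.7055

k_BT = 8.617×10⁻⁵ × 1240 K = 0.106851 eV.
Eᵢ/kT = 0, 1.65651, 2.04958.
Z = Σ gᵢe^(−Eᵢ/kT) = 2·e^(−0) + 1·e^(−1.65651) + 5·e^(−2.04958) = 2.00000 + 0.190804 + 0.643945 = 2.83475.
P₀ = g₀ e^(−E₀/kT) / Z = 2.00000/2.83475 = 0.7055.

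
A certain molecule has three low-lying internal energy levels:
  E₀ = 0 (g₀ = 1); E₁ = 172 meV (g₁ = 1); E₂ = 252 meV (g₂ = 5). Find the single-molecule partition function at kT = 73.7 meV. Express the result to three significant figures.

Eᵢ/kT = 0, 2.3338, 3.4193.
Z = Σ gᵢe^(−Eᵢ/kT) = 1·e^(−0) + 1·e^(−2.3338) + 5·e^(−3.4193) = 1.0000 + 0.096927 + 0.16368 = 1.2606.

Z = 1.26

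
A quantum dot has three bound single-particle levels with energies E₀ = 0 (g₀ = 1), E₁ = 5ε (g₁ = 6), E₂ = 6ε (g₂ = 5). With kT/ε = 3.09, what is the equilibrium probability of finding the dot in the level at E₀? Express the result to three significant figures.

Eᵢ/kT = 0, 1.6181, 1.9417.
Z = Σ gᵢe^(−Eᵢ/kT) = 1·e^(−0) + 6·e^(−1.6181) + 5·e^(−1.9417) = 1.0000 + 1.1897 + 0.71730 = 2.9070.
P₀ = g₀ e^(−E₀/kT) / Z = 1.0000/2.9070 = 0.344.

0.344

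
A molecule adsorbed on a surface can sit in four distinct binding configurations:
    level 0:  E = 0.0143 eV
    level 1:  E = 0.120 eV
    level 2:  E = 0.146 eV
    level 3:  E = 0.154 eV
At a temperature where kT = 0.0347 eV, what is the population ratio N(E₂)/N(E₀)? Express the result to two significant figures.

0.022

n₂/n₀ = exp[−(E₂−E₀)/kT] = exp(−(0.1317 eV)/(0.0347 eV)) = exp(-3.795) = 0.022.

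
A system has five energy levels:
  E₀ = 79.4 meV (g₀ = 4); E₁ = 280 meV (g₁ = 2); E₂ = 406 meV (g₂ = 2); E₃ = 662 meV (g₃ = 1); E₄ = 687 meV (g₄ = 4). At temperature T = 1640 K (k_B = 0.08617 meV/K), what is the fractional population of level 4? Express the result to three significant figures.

k_BT = 0.08617 × 1640 K = 141.32 meV.
Eᵢ/kT = 0.56185, 1.9813, 2.8729, 4.6844, 4.8613.
Z = Σ gᵢe^(−Eᵢ/kT) = 4·e^(−0.56185) + 2·e^(−1.9813) + 2·e^(−2.8729) + 1·e^(−4.6844) + 4·e^(−4.8613) = 2.2806 + 0.27578 + 0.11307 + 0.0092383 + 0.030962 = 2.7097.
P₄ = g₄ e^(−E₄/kT) / Z = 0.030962/2.7097 = 0.0114.

0.0114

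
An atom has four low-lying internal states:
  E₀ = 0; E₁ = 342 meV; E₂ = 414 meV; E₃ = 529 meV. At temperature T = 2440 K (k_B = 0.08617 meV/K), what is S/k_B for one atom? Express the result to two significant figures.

0.91

k_BT = 0.08617 × 2440 K = 210.3 meV.
Eᵢ/kT = 0, 1.626, 1.969, 2.515.
Z = Σ e^(−Eᵢ/kT) = e^(−0) + e^(−1.626) + e^(−1.969) + e^(−2.515) = 1.000 + 0.1967 + 0.1396 + 0.08086 = 1.417.
⟨E⟩ = Σ EᵢPᵢ = 118.4 meV.
S/k_B = ln Z + ⟨E⟩/kT = ln(1.417) + 118.4/210.3 = 0.3485 + 0.5630 = 0.91.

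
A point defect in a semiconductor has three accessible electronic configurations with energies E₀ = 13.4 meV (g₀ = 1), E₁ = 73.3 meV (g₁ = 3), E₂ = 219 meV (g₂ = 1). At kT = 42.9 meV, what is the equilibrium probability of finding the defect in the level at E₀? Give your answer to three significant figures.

Eᵢ/kT = 0.31235, 1.7086, 5.1049.
Z = Σ gᵢe^(−Eᵢ/kT) = 1·e^(−0.31235) + 3·e^(−1.7086) + 1·e^(−5.1049) = 0.73173 + 0.54336 + 0.0060669 = 1.2812.
P₀ = g₀ e^(−E₀/kT) / Z = 0.73173/1.2812 = 0.571.

0.571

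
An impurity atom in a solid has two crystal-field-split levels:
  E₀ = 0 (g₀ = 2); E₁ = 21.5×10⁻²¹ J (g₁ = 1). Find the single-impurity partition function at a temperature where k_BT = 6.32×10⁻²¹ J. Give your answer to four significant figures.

Z = 2.033

Eᵢ/kT = 0, 3.40190.
Z = Σ gᵢe^(−Eᵢ/kT) = 2·e^(−0) + 1·e^(−3.40190) = 2.00000 + 0.0333099 = 2.03331.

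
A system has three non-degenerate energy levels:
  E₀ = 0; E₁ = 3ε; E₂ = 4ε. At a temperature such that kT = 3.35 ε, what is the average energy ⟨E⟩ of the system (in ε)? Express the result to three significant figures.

1.42 ε

Eᵢ/kT = 0, 0.89552, 1.1940.
Z = Σ e^(−Eᵢ/kT) = e^(−0) + e^(−0.89552) + e^(−1.1940) = 1.0000 + 0.40840 + 0.30301 = 1.7114.
⟨E⟩ = Σ Eᵢ e^(−Eᵢ/kT) / Z = (0·1.0000 + 3·0.40840 + 4·0.30301) / 1.7114 = 1.42 ε.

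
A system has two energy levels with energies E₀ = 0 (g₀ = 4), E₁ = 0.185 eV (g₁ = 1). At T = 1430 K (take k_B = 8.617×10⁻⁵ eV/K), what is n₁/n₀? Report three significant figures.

k_BT = 8.617×10⁻⁵ × 1430 K = 0.12322 eV.
n₁/n₀ = (g₁/g₀) exp[−(E₁−E₀)/kT] = (1/4) × exp(−(0.185 eV)/(0.12322 eV)) = (1/4) × exp(-1.5014) = 0.0557.

0.0557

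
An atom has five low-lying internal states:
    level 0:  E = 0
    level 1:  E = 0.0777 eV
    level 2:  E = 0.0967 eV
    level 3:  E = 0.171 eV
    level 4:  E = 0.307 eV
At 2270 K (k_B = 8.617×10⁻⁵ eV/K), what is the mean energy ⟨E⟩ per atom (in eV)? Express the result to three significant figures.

k_BT = 8.617×10⁻⁵ × 2270 K = 0.19561 eV.
Eᵢ/kT = 0, 0.39722, 0.49435, 0.87419, 1.5694.
Z = Σ e^(−Eᵢ/kT) = e^(−0) + e^(−0.39722) + e^(−0.49435) + e^(−0.87419) + e^(−1.5694) = 1.0000 + 0.67219 + 0.60997 + 0.41720 + 0.20817 = 2.9075.
⟨E⟩ = Σ Eᵢ e^(−Eᵢ/kT) / Z = (0·1.0000 + 0.0777·0.67219 + 0.0967·0.60997 + 0.171·0.41720 + 0.307·0.20817) / 2.9075 = 0.0848 eV.

0.0848 eV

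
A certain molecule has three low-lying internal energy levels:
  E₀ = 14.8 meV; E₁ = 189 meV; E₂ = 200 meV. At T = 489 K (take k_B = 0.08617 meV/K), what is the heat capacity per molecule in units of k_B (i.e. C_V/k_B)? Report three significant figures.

k_BT = 0.08617 × 489 K = 42.137 meV.
Eᵢ/kT = 0.35124, 4.4854, 4.7464.
Z = Σ e^(−Eᵢ/kT) = e^(−0.35124) + e^(−4.4854) + e^(−4.7464) = 0.70381 + 0.011272 + 0.0086829 = 0.72376.
⟨E⟩ = 19.735 meV, ⟨E²⟩ = 1249.2 meV².
C_V/k_B = (⟨E²⟩ − ⟨E⟩²)/(kT)² = (1249.2 − 389.47)/1775.5 = 0.484.

0.484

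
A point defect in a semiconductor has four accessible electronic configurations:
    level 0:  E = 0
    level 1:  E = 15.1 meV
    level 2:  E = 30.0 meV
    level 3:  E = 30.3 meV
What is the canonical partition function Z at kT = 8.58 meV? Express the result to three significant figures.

Z = 1.23

Eᵢ/kT = 0, 1.7599, 3.4965, 3.5315.
Z = Σ e^(−Eᵢ/kT) = e^(−0) + e^(−1.7599) + e^(−3.4965) + e^(−3.5315) = 1.0000 + 0.17206 + 0.030303 + 0.029261 = 1.2316.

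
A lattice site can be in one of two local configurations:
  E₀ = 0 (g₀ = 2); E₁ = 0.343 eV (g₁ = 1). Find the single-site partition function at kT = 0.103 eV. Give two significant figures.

Z = 2.0

Eᵢ/kT = 0, 3.330.
Z = Σ gᵢe^(−Eᵢ/kT) = 2·e^(−0) + 1·e^(−3.330) = 2.000 + 0.03579 = 2.036.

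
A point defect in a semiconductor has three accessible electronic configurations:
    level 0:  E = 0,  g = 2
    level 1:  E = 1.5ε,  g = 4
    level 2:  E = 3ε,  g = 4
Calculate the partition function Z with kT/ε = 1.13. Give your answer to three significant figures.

Eᵢ/kT = 0, 1.3274, 2.6549.
Z = Σ gᵢe^(−Eᵢ/kT) = 2·e^(−0) + 4·e^(−1.3274) + 4·e^(−2.6549) = 2.0000 + 1.0607 + 0.28122 = 3.3419.

Z = 3.34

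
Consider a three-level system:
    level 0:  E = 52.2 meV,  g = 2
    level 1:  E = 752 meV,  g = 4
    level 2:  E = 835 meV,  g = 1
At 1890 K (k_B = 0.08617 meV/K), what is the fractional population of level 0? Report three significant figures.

0.970

k_BT = 0.08617 × 1890 K = 162.86 meV.
Eᵢ/kT = 0.32052, 4.6175, 5.1271.
Z = Σ gᵢe^(−Eᵢ/kT) = 2·e^(−0.32052) + 4·e^(−4.6175) + 1·e^(−5.1271) = 1.4515 + 0.039510 + 0.0059337 = 1.4969.
P₀ = g₀ e^(−E₀/kT) / Z = 1.4515/1.4969 = 0.970.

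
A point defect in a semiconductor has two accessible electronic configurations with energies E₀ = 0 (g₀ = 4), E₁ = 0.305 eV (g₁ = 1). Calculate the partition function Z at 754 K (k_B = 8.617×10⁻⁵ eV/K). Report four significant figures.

Z = 4.009

k_BT = 8.617×10⁻⁵ × 754 K = 0.0649722 eV.
Eᵢ/kT = 0, 4.69432.
Z = Σ gᵢe^(−Eᵢ/kT) = 4·e^(−0) + 1·e^(−4.69432) = 4.00000 + 0.00914709 = 4.00915.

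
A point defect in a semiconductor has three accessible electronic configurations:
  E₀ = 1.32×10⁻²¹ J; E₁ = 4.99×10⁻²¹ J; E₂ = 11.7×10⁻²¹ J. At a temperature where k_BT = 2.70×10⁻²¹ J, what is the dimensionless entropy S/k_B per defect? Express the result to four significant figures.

Eᵢ/kT = 0.488889, 1.84815, 4.33333.
Z = Σ e^(−Eᵢ/kT) = e^(−0.488889) + e^(−1.84815) + e^(−4.33333) = 0.613307 + 0.157528 + 0.0131238 = 0.783959.
⟨E⟩ = Σ EᵢPᵢ = 2.23121 ×10⁻²¹ J.
S/k_B = ln Z + ⟨E⟩/kT = ln(0.783959) + 2.23121/2.70 = -0.243399 + 0.826374 = 0.5830.

0.5830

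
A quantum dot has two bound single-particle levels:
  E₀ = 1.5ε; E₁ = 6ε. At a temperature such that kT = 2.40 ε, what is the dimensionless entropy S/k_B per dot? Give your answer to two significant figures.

0.39

Eᵢ/kT = 0.6250, 2.500.
Z = Σ e^(−Eᵢ/kT) = e^(−0.6250) + e^(−2.500) = 0.5353 + 0.08208 = 0.6174.
⟨E⟩ = Σ EᵢPᵢ = 2.098 ε.
S/k_B = ln Z + ⟨E⟩/kT = ln(0.6174) + 2.098/2.40 = -0.4822 + 0.8742 = 0.39.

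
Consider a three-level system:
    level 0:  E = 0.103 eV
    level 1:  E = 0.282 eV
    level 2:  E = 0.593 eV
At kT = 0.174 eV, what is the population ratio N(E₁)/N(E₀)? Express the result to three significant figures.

n₁/n₀ = exp[−(E₁−E₀)/kT] = exp(−(0.179 eV)/(0.174 eV)) = exp(-1.0287) = 0.357.

0.357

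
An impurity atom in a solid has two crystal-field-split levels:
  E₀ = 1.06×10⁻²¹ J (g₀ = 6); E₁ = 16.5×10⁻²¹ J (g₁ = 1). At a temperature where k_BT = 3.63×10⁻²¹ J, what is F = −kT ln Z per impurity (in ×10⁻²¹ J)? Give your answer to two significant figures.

-5.5 ×10⁻²¹ J

Eᵢ/kT = 0.2920, 4.545.
Z = Σ gᵢe^(−Eᵢ/kT) = 6·e^(−0.2920) + 1·e^(−4.545) = 4.481 + 0.01062 = 4.492.
F = −kT ln Z = −3.63 × ln(4.492) = −3.63 × 1.502 = -5.5 ×10⁻²¹ J.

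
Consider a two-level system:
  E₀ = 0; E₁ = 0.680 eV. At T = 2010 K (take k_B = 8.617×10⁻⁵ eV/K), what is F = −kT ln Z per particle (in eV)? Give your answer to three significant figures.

-0.00338 eV

k_BT = 8.617×10⁻⁵ × 2010 K = 0.17320 eV.
Eᵢ/kT = 0, 3.9261.
Z = Σ e^(−Eᵢ/kT) = e^(−0) + e^(−3.9261) = 1.0000 + 0.019720 = 1.0197.
F = −kT ln Z = −0.17320 × ln(1.0197) = −0.17320 × 0.019508 = -0.00338 eV.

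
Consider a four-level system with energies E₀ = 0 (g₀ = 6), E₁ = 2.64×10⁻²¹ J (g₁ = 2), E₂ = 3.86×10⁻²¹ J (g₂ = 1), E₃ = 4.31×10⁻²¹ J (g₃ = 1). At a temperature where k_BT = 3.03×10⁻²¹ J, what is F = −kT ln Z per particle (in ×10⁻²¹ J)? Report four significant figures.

Eᵢ/kT = 0, 0.871287, 1.27393, 1.42244.
Z = Σ gᵢe^(−Eᵢ/kT) = 6·e^(−0) + 2·e^(−0.871287) + 1·e^(−1.27393) + 1·e^(−1.42244) = 6.00000 + 0.836825 + 0.279730 + 0.241125 = 7.35768.
F = −kT ln Z = −3.03 × ln(7.35768) = −3.03 × 1.99574 = -6.047 ×10⁻²¹ J.

-6.047 ×10⁻²¹ J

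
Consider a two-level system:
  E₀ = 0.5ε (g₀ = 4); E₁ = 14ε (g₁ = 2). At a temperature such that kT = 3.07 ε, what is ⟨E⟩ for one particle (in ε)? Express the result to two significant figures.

0.58 ε

Eᵢ/kT = 0.1629, 4.560.
Z = Σ gᵢe^(−Eᵢ/kT) = 4·e^(−0.1629) + 2·e^(−4.560) = 3.399 + 0.02092 = 3.420.
⟨E⟩ = Σ Eᵢ gᵢe^(−Eᵢ/kT) / Z = (0.5·3.399 + 14·0.02092) / 3.420 = 0.58 ε.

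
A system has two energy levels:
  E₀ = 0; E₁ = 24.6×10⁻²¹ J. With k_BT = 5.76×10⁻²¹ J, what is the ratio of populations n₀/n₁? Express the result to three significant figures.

71.6

n₀/n₁ = exp[−(E₀−E₁)/kT] = exp(−(-24.6 ×10⁻²¹ J)/(5.76 ×10⁻²¹ J)) = exp(4.2708) = 71.6.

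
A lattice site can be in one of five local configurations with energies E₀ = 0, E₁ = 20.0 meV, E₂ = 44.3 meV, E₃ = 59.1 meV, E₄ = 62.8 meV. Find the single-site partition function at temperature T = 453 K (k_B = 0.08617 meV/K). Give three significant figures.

k_BT = 0.08617 × 453 K = 39.035 meV.
Eᵢ/kT = 0, 0.51236, 1.1349, 1.5140, 1.6088.
Z = Σ e^(−Eᵢ/kT) = e^(−0) + e^(−0.51236) + e^(−1.1349) + e^(−1.5140) + e^(−1.6088) = 1.0000 + 0.59908 + 0.32145 + 0.22003 + 0.20013 = 2.3407.

Z = 2.34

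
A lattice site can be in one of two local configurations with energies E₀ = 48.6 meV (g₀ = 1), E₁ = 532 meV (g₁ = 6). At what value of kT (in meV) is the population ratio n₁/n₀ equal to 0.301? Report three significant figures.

162 meV

n₁/n₀ = (g₁/g₀) exp[−(E₁−E₀)/kT] = 0.301.
⇒ (E₁−E₀)/kT = ln((6/1)/0.301) = ln(19.934) = 2.9924.
kT = 483.4 meV / 2.9924 = 162 meV.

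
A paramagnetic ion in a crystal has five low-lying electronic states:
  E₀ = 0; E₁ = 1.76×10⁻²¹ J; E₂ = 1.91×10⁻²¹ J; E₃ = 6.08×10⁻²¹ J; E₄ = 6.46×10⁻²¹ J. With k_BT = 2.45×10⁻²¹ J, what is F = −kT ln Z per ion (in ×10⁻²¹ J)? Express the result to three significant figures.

-1.82 ×10⁻²¹ J

Eᵢ/kT = 0, 0.71837, 0.77959, 2.4816, 2.6367.
Z = Σ e^(−Eᵢ/kT) = e^(−0) + e^(−0.71837) + e^(−0.77959) + e^(−2.4816) + e^(−2.6367) = 1.0000 + 0.48755 + 0.45859 + 0.083609 + 0.071597 = 2.1013.
F = −kT ln Z = −2.45 × ln(2.1013) = −2.45 × 0.74256 = -1.82 ×10⁻²¹ J.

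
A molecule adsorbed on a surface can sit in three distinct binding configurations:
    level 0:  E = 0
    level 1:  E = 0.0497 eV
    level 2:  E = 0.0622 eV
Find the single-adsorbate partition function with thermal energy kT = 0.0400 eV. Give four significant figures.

Z = 1.500

Eᵢ/kT = 0, 1.24250, 1.55500.
Z = Σ e^(−Eᵢ/kT) = e^(−0) + e^(−1.24250) + e^(−1.55500) = 1.00000 + 0.288662 + 0.211189 = 1.49985.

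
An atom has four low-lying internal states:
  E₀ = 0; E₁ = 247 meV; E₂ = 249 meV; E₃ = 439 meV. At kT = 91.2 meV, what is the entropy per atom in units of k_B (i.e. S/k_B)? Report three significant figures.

Eᵢ/kT = 0, 2.7083, 2.7303, 4.8136.
Z = Σ e^(−Eᵢ/kT) = e^(−0) + e^(−2.7083) + e^(−2.7303) + e^(−4.8136) = 1.0000 + 0.066650 + 0.065200 + 0.0081186 = 1.1400.
⟨E⟩ = Σ EᵢPᵢ = 31.808 meV.
S/k_B = ln Z + ⟨E⟩/kT = ln(1.1400) + 31.808/91.2 = 0.13103 + 0.34877 = 0.480.

0.480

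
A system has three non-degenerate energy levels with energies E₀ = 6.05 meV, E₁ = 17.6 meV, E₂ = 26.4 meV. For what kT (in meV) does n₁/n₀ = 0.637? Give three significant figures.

25.6 meV

n₁/n₀ = exp[−(E₁−E₀)/kT] = 0.637.
⇒ (E₁−E₀)/kT = ln(1/0.637) = ln(1.5699) = 0.45101.
kT = 11.55 meV / 0.45101 = 25.6 meV.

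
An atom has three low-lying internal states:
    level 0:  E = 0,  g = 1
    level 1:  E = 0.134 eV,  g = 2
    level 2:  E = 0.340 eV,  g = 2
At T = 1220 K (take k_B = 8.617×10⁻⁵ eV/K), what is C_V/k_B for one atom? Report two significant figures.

0.71

k_BT = 8.617×10⁻⁵ × 1220 K = 0.1051 eV.
Eᵢ/kT = 0, 1.275, 3.235.
Z = Σ gᵢe^(−Eᵢ/kT) = 1·e^(−0) + 2·e^(−1.275) + 2·e^(−3.235) = 1.000 + 0.5589 + 0.07872 = 1.638.
⟨E⟩ = 0.06206 eV, ⟨E²⟩ = 0.01168 eV².
C_V/k_B = (⟨E²⟩ − ⟨E⟩²)/(kT)² = (0.01168 − 0.003851)/0.01105 = 0.71.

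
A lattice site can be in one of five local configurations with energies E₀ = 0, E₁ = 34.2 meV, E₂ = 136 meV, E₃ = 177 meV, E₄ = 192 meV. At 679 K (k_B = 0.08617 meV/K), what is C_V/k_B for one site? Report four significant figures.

k_BT = 0.08617 × 679 K = 58.5094 meV.
Eᵢ/kT = 0, 0.584521, 2.32441, 3.02515, 3.28152.
Z = Σ e^(−Eᵢ/kT) = e^(−0) + e^(−0.584521) + e^(−2.32441) + e^(−3.02515) + e^(−3.28152) = 1.00000 + 0.557373 + 0.0978412 + 0.0485505 + 0.0375711 = 1.74134.
⟨E⟩ = 27.6658 meV, ⟨E²⟩ = 3082.49 meV².
C_V/k_B = (⟨E²⟩ − ⟨E⟩²)/(kT)² = (3082.49 − 765.396)/3423.35 = 0.6768.

0.6768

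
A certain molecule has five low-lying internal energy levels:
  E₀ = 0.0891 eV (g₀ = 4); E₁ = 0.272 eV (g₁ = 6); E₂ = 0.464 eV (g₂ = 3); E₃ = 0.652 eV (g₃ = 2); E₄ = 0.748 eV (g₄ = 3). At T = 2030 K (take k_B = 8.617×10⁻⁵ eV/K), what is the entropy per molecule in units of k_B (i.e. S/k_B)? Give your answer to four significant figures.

k_BT = 8.617×10⁻⁵ × 2030 K = 0.174925 eV.
Eᵢ/kT = 0.509361, 1.55495, 2.65257, 3.72731, 4.27612.
Z = Σ gᵢe^(−Eᵢ/kT) = 4·e^(−0.509361) + 6·e^(−1.55495) + 3·e^(−2.65257) + 2·e^(−3.72731) + 3·e^(−4.27612) = 2.40352 + 1.26720 + 0.211410 + 0.0481149 + 0.0416894 = 3.97193.
⟨E⟩ = Σ EᵢPᵢ = 0.181141 eV.
S/k_B = ln Z + ⟨E⟩/kT = ln(3.97193) + 0.181141/0.174925 = 1.37925 + 1.03554 = 2.415.

2.415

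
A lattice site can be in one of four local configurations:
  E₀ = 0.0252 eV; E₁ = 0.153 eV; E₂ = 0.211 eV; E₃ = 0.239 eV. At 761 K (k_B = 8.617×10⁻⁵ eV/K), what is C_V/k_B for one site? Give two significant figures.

k_BT = 8.617×10⁻⁵ × 761 K = 0.06558 eV.
Eᵢ/kT = 0.3843, 2.333, 3.217, 3.644.
Z = Σ e^(−Eᵢ/kT) = e^(−0.3843) + e^(−2.333) + e^(−3.217) + e^(−3.644) = 0.6809 + 0.09700 + 0.04008 + 0.02615 = 0.8441.
⟨E⟩ = 0.05533 eV, ⟨E²⟩ = 0.007086 eV².
C_V/k_B = (⟨E²⟩ − ⟨E⟩²)/(kT)² = (0.007086 − 0.003061)/0.004301 = 0.94.

0.94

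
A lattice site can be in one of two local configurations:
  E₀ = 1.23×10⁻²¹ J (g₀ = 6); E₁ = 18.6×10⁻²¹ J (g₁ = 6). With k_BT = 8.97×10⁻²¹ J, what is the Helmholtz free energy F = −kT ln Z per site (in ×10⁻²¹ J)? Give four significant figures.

Eᵢ/kT = 0.137124, 2.07358.
Z = Σ gᵢe^(−Eᵢ/kT) = 6·e^(−0.137124) + 6·e^(−2.07358) = 5.23117 + 0.754409 = 5.98558.
F = −kT ln Z = −8.97 × ln(5.98558) = −8.97 × 1.78935 = -16.05 ×10⁻²¹ J.

-16.05 ×10⁻²¹ J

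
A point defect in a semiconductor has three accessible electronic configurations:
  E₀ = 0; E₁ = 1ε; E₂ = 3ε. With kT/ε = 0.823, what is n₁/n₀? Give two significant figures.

n₁/n₀ = exp[−(E₁−E₀)/kT] = exp(−(1ε)/(0.823ε)) = exp(-1.215) = 0.30.

0.30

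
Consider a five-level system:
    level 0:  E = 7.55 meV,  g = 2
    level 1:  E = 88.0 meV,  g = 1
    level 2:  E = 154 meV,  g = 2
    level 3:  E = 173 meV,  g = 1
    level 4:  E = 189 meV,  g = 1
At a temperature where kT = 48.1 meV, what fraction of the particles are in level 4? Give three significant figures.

0.00984

Eᵢ/kT = 0.15696, 1.8295, 3.2017, 3.5967, 3.9293.
Z = Σ gᵢe^(−Eᵢ/kT) = 2·e^(−0.15696) + 1·e^(−1.8295) + 2·e^(−3.2017) + 1·e^(−3.5967) + 1·e^(−3.9293) = 1.7095 + 0.16049 + 0.081386 + 0.027414 + 0.019657 = 1.9984.
P₄ = g₄ e^(−E₄/kT) / Z = 0.019657/1.9984 = 0.00984.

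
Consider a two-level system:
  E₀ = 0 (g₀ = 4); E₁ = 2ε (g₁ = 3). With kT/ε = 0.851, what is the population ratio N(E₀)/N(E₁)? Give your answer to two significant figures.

14

n₀/n₁ = (g₀/g₁) exp[−(E₀−E₁)/kT] = (4/3) × exp(−(-2ε)/(0.851ε)) = (4/3) × exp(2.350) = 14.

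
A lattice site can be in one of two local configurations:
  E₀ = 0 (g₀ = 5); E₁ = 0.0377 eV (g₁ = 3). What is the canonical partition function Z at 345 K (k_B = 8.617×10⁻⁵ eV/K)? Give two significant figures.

k_BT = 8.617×10⁻⁵ × 345 K = 0.02973 eV.
Eᵢ/kT = 0, 1.268.
Z = Σ gᵢe^(−Eᵢ/kT) = 5·e^(−0) + 3·e^(−1.268) = 5.000 + 0.8442 = 5.844.

Z = 5.8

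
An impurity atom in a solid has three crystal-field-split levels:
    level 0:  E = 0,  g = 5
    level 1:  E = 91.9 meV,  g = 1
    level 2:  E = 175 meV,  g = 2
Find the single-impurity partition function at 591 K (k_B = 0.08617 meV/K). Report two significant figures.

Z = 5.2

k_BT = 0.08617 × 591 K = 50.93 meV.
Eᵢ/kT = 0, 1.804, 3.436.
Z = Σ gᵢe^(−Eᵢ/kT) = 5·e^(−0) + 1·e^(−1.804) + 2·e^(−3.436) = 5.000 + 0.1646 + 0.06439 = 5.229.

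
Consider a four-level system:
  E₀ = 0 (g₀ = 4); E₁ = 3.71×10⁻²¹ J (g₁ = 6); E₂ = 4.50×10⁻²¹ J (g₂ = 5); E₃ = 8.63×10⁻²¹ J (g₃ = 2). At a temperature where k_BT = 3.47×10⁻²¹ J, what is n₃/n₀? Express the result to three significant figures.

n₃/n₀ = (g₃/g₀) exp[−(E₃−E₀)/kT] = (2/4) × exp(−(8.63 ×10⁻²¹ J)/(3.47 ×10⁻²¹ J)) = (2/4) × exp(-2.4870) = 0.0416.

0.0416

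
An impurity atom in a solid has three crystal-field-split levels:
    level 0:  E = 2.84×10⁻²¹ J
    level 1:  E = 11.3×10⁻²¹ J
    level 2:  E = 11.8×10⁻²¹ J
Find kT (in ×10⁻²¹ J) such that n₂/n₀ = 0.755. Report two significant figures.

32 ×10⁻²¹ J

n₂/n₀ = exp[−(E₂−E₀)/kT] = 0.755.
⇒ (E₂−E₀)/kT = ln(1/0.755) = ln(1.325) = 0.2814.
kT = 8.96 ×10⁻²¹ J / 0.2814 = 32 ×10⁻²¹ J.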